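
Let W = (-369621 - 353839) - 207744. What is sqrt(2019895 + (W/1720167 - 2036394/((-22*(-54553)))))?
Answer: 2*sqrt(538061840092629601563301281201)/1032242973861 ≈ 1421.2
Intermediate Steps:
W = -931204 (W = -723460 - 207744 = -931204)
sqrt(2019895 + (W/1720167 - 2036394/((-22*(-54553))))) = sqrt(2019895 + (-931204/1720167 - 2036394/((-22*(-54553))))) = sqrt(2019895 + (-931204*1/1720167 - 2036394/1200166)) = sqrt(2019895 + (-931204/1720167 - 2036394*1/1200166)) = sqrt(2019895 + (-931204/1720167 - 1018197/600083)) = sqrt(2019895 - 2310268568831/1032242973861) = sqrt(2085020111418395764/1032242973861) = 2*sqrt(538061840092629601563301281201)/1032242973861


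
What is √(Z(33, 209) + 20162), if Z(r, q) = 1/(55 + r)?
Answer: √39033654/44 ≈ 141.99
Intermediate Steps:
√(Z(33, 209) + 20162) = √(1/(55 + 33) + 20162) = √(1/88 + 20162) = √(1774257/88) = √39033654/44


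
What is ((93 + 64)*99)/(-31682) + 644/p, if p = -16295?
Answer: -273676393/516258190 ≈ -0.53012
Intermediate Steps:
((93 + 64)*99)/(-31682) + 644/p = ((93 + 64)*99)/(-31682) + 644/(-16295) = (157*99)*(-1/31682) + 644*(-1/16295) = 15543*(-1/31682) - 644/16295 = -15543/31682 - 644/16295 = -273676393/516258190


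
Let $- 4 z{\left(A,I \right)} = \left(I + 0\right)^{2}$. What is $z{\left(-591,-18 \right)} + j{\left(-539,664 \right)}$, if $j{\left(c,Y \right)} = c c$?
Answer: $290440$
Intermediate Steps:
$z{\left(A,I \right)} = - \frac{I^{2}}{4}$ ($z{\left(A,I \right)} = - \frac{\left(I + 0\right)^{2}}{4} = - \frac{I^{2}}{4}$)
$j{\left(c,Y \right)} = c^{2}$
$z{\left(-591,-18 \right)} + j{\left(-539,664 \right)} = - \frac{\left(-18\right)^{2}}{4} + \left(-539\right)^{2} = \left(- \frac{1}{4}\right) 324 + 290521 = -81 + 290521 = 290440$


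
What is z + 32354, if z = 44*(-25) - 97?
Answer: 31157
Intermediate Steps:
z = -1197 (z = -1100 - 97 = -1197)
z + 32354 = -1197 + 32354 = 31157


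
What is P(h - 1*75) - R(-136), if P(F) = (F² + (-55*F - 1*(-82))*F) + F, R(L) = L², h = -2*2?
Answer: -362067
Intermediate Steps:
h = -4
P(F) = F + F² + F*(82 - 55*F) (P(F) = (F² + (-55*F + 82)*F) + F = (F² + (82 - 55*F)*F) + F = (F² + F*(82 - 55*F)) + F = F + F² + F*(82 - 55*F))
P(h - 1*75) - R(-136) = (-4 - 1*75)*(83 - 54*(-4 - 1*75)) - 1*(-136)² = (-4 - 75)*(83 - 54*(-4 - 75)) - 1*18496 = -79*(83 - 54*(-79)) - 18496 = -79*(83 + 4266) - 18496 = -79*4349 - 18496 = -343571 - 18496 = -362067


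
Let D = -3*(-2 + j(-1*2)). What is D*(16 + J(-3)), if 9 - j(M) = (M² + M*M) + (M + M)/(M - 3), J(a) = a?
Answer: 351/5 ≈ 70.200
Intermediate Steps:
j(M) = 9 - 2*M² - 2*M/(-3 + M) (j(M) = 9 - ((M² + M*M) + (M + M)/(M - 3)) = 9 - ((M² + M²) + (2*M)/(-3 + M)) = 9 - (2*M² + 2*M/(-3 + M)) = 9 + (-2*M² - 2*M/(-3 + M)) = 9 - 2*M² - 2*M/(-3 + M))
D = 27/5 (D = -3*(-2 + (-27 - 2*(-1*2)³ + 6*(-1*2)² + 7*(-1*2))/(-3 - 1*2)) = -3*(-2 + (-27 - 2*(-2)³ + 6*(-2)² + 7*(-2))/(-3 - 2)) = -3*(-2 + (-27 - 2*(-8) + 6*4 - 14)/(-5)) = -3*(-2 - (-27 + 16 + 24 - 14)/5) = -3*(-2 - ⅕*(-1)) = -3*(-2 + ⅕) = -3*(-9/5) = 27/5 ≈ 5.4000)
D*(16 + J(-3)) = 27*(16 - 3)/5 = (27/5)*13 = 351/5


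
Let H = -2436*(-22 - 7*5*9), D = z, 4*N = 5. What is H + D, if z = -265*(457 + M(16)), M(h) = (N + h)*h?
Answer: 626687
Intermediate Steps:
N = 5/4 (N = (¼)*5 = 5/4 ≈ 1.2500)
M(h) = h*(5/4 + h) (M(h) = (5/4 + h)*h = h*(5/4 + h))
z = -194245 (z = -265*(457 + (¼)*16*(5 + 4*16)) = -265*(457 + (¼)*16*(5 + 64)) = -265*(457 + (¼)*16*69) = -265*(457 + 276) = -265*733 = -194245)
D = -194245
H = 820932 (H = -2436*(-22 - 35*9) = -2436*(-22 - 315) = -2436*(-337) = 820932)
H + D = 820932 - 194245 = 626687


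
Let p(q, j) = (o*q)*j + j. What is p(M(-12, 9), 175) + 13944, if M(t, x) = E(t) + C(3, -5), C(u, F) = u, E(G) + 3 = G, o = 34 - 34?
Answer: 14119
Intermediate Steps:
o = 0
E(G) = -3 + G
M(t, x) = t (M(t, x) = (-3 + t) + 3 = t)
p(q, j) = j (p(q, j) = (0*q)*j + j = 0*j + j = 0 + j = j)
p(M(-12, 9), 175) + 13944 = 175 + 13944 = 14119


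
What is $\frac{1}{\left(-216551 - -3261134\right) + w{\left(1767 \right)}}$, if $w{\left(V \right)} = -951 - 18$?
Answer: $\frac{1}{3043614} \approx 3.2856 \cdot 10^{-7}$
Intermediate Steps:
$w{\left(V \right)} = -969$ ($w{\left(V \right)} = -951 - 18 = -969$)
$\frac{1}{\left(-216551 - -3261134\right) + w{\left(1767 \right)}} = \frac{1}{\left(-216551 - -3261134\right) - 969} = \frac{1}{\left(-216551 + 3261134\right) - 969} = \frac{1}{3044583 - 969} = \frac{1}{3043614}$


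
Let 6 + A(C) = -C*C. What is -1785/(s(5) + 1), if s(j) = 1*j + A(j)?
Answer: 357/5 ≈ 71.400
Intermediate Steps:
A(C) = -6 - C² (A(C) = -6 - C*C = -6 - C²)
s(j) = -6 + j - j² (s(j) = 1*j + (-6 - j²) = j + (-6 - j²) = -6 + j - j²)
-1785/(s(5) + 1) = -1785/((-6 + 5 - 1*5²) + 1) = -1785/((-6 + 5 - 1*25) + 1) = -1785/((-6 + 5 - 25) + 1) = -1785/(-26 + 1) = -1785/(-25) = -1785*(-1/25) = 357/5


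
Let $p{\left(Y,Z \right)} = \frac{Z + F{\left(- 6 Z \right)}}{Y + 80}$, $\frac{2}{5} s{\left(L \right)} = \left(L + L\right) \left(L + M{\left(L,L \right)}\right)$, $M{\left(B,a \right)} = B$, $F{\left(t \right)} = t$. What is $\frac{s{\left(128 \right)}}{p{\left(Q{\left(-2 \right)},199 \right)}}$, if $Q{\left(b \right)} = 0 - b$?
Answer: $- \frac{2686976}{199} \approx -13502.0$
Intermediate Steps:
$Q{\left(b \right)} = - b$
$s{\left(L \right)} = 10 L^{2}$ ($s{\left(L \right)} = \frac{5 \left(L + L\right) \left(L + L\right)}{2} = \frac{5 \cdot 2 L 2 L}{2} = \frac{5 \cdot 4 L^{2}}{2} = 10 L^{2}$)
$p{\left(Y,Z \right)} = - \frac{5 Z}{80 + Y}$ ($p{\left(Y,Z \right)} = \frac{Z - 6 Z}{Y + 80} = \frac{\left(-5\right) Z}{80 + Y} = - \frac{5 Z}{80 + Y}$)
$\frac{s{\left(128 \right)}}{p{\left(Q{\left(-2 \right)},199 \right)}} = \frac{10 \cdot 128^{2}}{\left(-5\right) 199 \frac{1}{80 - -2}} = \frac{10 \cdot 16384}{\left(-5\right) 199 \frac{1}{80 + 2}} = \frac{163840}{\left(-5\right) 199 \cdot \frac{1}{82}} = \frac{163840}{- \frac{995}{82}} = 163840 \left(- \frac{82}{995}\right) = - \frac{2686976}{199}$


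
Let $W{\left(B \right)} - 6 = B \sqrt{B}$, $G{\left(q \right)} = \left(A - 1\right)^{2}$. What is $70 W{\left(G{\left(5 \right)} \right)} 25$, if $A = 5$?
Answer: $122500$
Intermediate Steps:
$G{\left(q \right)} = 16$ ($G{\left(q \right)} = \left(5 - 1\right)^{2} = 4^{2} = 16$)
$W{\left(B \right)} = 6 + B^{\frac{3}{2}}$ ($W{\left(B \right)} = 6 + B \sqrt{B} = 6 + B^{\frac{3}{2}}$)
$70 W{\left(G{\left(5 \right)} \right)} 25 = 70 \left(6 + 16^{\frac{3}{2}}\right) 25 = 70 \left(6 + 64\right) 25 = 70 \cdot 70 \cdot 25 = 4900 \cdot 25 = 122500$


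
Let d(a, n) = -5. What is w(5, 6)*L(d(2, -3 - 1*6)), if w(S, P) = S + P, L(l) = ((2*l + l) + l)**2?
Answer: 4400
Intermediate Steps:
L(l) = 16*l**2 (L(l) = (3*l + l)**2 = (4*l)**2 = 16*l**2)
w(S, P) = P + S
w(5, 6)*L(d(2, -3 - 1*6)) = (6 + 5)*(16*(-5)**2) = 11*(16*25) = 11*400 = 4400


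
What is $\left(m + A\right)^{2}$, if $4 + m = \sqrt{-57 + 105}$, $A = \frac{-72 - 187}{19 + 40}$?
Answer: $\frac{412113}{3481} - \frac{3960 \sqrt{3}}{59} \approx 2.1364$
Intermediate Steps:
$A = - \frac{259}{59} \approx -4.3898$
$m = -4 + 4 \sqrt{3}$ ($m = -4 + \sqrt{-57 + 105} = -4 + \sqrt{48} = -4 + 4 \sqrt{3} \approx 2.9282$)
$\left(m + A\right)^{2} = \left(\left(-4 + 4 \sqrt{3}\right) - \frac{259}{59}\right)^{2} = \left(- \frac{495}{59} + 4 \sqrt{3}\right)^{2}$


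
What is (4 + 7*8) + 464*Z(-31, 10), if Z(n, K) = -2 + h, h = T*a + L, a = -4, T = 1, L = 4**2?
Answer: 4700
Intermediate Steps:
L = 16
h = 12 (h = 1*(-4) + 16 = -4 + 16 = 12)
Z(n, K) = 10 (Z(n, K) = -2 + 12 = 10)
(4 + 7*8) + 464*Z(-31, 10) = (4 + 7*8) + 464*10 = (4 + 56) + 4640 = 60 + 4640 = 4700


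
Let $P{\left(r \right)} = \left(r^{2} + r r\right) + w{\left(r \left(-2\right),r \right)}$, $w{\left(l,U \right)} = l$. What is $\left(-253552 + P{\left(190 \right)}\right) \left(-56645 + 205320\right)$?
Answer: $-27019005100$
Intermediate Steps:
$P{\left(r \right)} = - 2 r + 2 r^{2}$ ($P{\left(r \right)} = \left(r^{2} + r r\right) + r \left(-2\right) = \left(r^{2} + r^{2}\right) - 2 r = 2 r^{2} - 2 r = - 2 r + 2 r^{2}$)
$\left(-253552 + P{\left(190 \right)}\right) \left(-56645 + 205320\right) = \left(-253552 + 2 \cdot 190 \left(-1 + 190\right)\right) \left(-56645 + 205320\right) = \left(-253552 + 2 \cdot 190 \cdot 189\right) 148675 = \left(-253552 + 71820\right) 148675 = \left(-181732\right) 148675 = -27019005100$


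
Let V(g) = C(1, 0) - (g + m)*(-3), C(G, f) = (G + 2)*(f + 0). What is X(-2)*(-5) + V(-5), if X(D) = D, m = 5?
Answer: 10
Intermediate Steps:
C(G, f) = f*(2 + G) (C(G, f) = (2 + G)*f = f*(2 + G))
V(g) = 15 + 3*g (V(g) = 0*(2 + 1) - (g + 5)*(-3) = 0*3 - (5 + g)*(-3) = 0 - (-15 - 3*g) = 0 + (15 + 3*g) = 15 + 3*g)
X(-2)*(-5) + V(-5) = -2*(-5) + (15 + 3*(-5)) = 10 + (15 - 15) = 10 + 0 = 10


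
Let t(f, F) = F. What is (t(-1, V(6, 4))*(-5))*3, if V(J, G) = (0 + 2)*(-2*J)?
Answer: 360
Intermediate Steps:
V(J, G) = -4*J (V(J, G) = 2*(-2*J) = -4*J)
(t(-1, V(6, 4))*(-5))*3 = (-4*6*(-5))*3 = -24*(-5)*3 = 120*3 = 360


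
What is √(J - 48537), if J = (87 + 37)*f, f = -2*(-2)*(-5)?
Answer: I*√51017 ≈ 225.87*I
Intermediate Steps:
f = -20 (f = 4*(-5) = -20)
J = -2480 (J = (87 + 37)*(-20) = 124*(-20) = -2480)
√(J - 48537) = √(-2480 - 48537) = √(-51017) = I*√51017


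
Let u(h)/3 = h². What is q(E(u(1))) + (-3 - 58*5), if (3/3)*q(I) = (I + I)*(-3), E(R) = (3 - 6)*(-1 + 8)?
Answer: -167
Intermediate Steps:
u(h) = 3*h²
E(R) = -21 (E(R) = -3*7 = -21)
q(I) = -6*I (q(I) = (I + I)*(-3) = (2*I)*(-3) = -6*I)
q(E(u(1))) + (-3 - 58*5) = -6*(-21) + (-3 - 58*5) = 126 + (-3 - 290) = 126 - 293 = -167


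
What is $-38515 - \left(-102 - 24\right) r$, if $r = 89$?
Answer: $-27301$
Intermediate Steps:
$-38515 - \left(-102 - 24\right) r = -38515 - \left(-102 - 24\right) 89 = -38515 - \left(-126\right) 89 = -38515 - -11214 = -38515 + 11214 = -27301$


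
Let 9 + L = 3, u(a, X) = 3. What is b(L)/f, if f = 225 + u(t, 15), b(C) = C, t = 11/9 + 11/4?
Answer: -1/38 ≈ -0.026316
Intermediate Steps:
t = 143/36 (t = 11*(⅑) + 11*(¼) = 11/9 + 11/4 = 143/36 ≈ 3.9722)
L = -6 (L = -9 + 3 = -6)
f = 228 (f = 225 + 3 = 228)
b(L)/f = -6/228 = -6*1/228 = -1/38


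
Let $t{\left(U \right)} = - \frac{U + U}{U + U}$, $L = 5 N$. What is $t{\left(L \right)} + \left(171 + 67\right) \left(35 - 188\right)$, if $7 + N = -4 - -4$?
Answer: $-36415$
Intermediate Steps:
$N = -7$ ($N = -7 - 0 = -7 + \left(-4 + 4\right) = -7 + 0 = -7$)
$L = -35$ ($L = 5 \left(-7\right) = -35$)
$t{\left(U \right)} = -1$ ($t{\left(U \right)} = - \frac{2 U}{2 U} = - 2 U \frac{1}{2 U} = \left(-1\right) 1 = -1$)
$t{\left(L \right)} + \left(171 + 67\right) \left(35 - 188\right) = -1 + \left(171 + 67\right) \left(35 - 188\right) = -1 + 238 \left(-153\right) = -1 - 36414 = -36415$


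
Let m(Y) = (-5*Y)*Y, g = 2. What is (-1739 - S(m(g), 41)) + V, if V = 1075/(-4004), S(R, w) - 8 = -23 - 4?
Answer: -6887955/4004 ≈ -1720.3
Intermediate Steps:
m(Y) = -5*Y**2
S(R, w) = -19 (S(R, w) = 8 + (-23 - 4) = 8 - 27 = -19)
V = -1075/4004 (V = 1075*(-1/4004) = -1075/4004 ≈ -0.26848)
(-1739 - S(m(g), 41)) + V = (-1739 - 1*(-19)) - 1075/4004 = (-1739 + 19) - 1075/4004 = -1720 - 1075/4004 = -6887955/4004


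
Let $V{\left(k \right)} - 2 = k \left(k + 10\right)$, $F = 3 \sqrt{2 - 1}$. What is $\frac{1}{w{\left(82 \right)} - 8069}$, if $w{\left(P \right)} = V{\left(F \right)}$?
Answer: $- \frac{1}{8028} \approx -0.00012456$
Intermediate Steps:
$F = 3$ ($F = 3 \sqrt{1} = 3 \cdot 1 = 3$)
$V{\left(k \right)} = 2 + k \left(10 + k\right)$ ($V{\left(k \right)} = 2 + k \left(k + 10\right) = 2 + k \left(10 + k\right)$)
$w{\left(P \right)} = 41$ ($w{\left(P \right)} = 2 + 3^{2} + 10 \cdot 3 = 2 + 9 + 30 = 41$)
$\frac{1}{w{\left(82 \right)} - 8069} = \frac{1}{41 - 8069} = \frac{1}{-8028} = - \frac{1}{8028}$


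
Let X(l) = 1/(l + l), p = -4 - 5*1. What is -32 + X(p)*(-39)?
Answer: -179/6 ≈ -29.833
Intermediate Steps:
p = -9 (p = -4 - 5 = -9)
X(l) = 1/(2*l)
-32 + X(p)*(-39) = -32 + ((½)/(-9))*(-39) = -32 + ((½)*(-⅑))*(-39) = -32 - 1/18*(-39) = -32 + 13/6 = -179/6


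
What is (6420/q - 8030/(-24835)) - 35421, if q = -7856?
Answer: -345543331999/9755188 ≈ -35422.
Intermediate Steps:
(6420/q - 8030/(-24835)) - 35421 = (6420/(-7856) - 8030/(-24835)) - 35421 = (6420*(-1/7856) - 8030*(-1/24835)) - 35421 = (-1605/1964 + 1606/4967) - 35421 = -4817851/9755188 - 35421 = -345543331999/9755188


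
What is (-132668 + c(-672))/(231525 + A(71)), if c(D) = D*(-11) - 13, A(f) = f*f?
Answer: -125289/236566 ≈ -0.52962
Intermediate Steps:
A(f) = f**2
c(D) = -13 - 11*D (c(D) = -11*D - 13 = -13 - 11*D)
(-132668 + c(-672))/(231525 + A(71)) = (-132668 + (-13 - 11*(-672)))/(231525 + 71**2) = (-132668 + (-13 + 7392))/(231525 + 5041) = (-132668 + 7379)/236566 = -125289*1/236566 = -125289/236566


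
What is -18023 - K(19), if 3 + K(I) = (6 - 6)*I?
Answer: -18020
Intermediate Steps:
K(I) = -3 (K(I) = -3 + (6 - 6)*I = -3 + 0*I = -3 + 0 = -3)
-18023 - K(19) = -18023 - 1*(-3) = -18023 + 3 = -18020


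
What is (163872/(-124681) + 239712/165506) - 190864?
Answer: -179025565795712/937975163 ≈ -1.9086e+5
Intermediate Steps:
(163872/(-124681) + 239712/165506) - 190864 = (163872*(-1/124681) + 239712*(1/165506)) - 190864 = (-163872/124681 + 10896/7523) - 190864 = 125715120/937975163 - 190864 = -179025565795712/937975163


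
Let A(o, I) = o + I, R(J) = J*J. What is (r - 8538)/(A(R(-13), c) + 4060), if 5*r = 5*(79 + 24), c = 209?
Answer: -1205/634 ≈ -1.9006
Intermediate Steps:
R(J) = J**2
r = 103 (r = (5*(79 + 24))/5 = (5*103)/5 = (1/5)*515 = 103)
A(o, I) = I + o
(r - 8538)/(A(R(-13), c) + 4060) = (103 - 8538)/((209 + (-13)**2) + 4060) = -8435/((209 + 169) + 4060) = -8435/(378 + 4060) = -8435/4438 = -8435*1/4438 = -1205/634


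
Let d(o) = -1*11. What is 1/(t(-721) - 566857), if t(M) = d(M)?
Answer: -1/566868 ≈ -1.7641e-6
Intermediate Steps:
d(o) = -11
t(M) = -11
1/(t(-721) - 566857) = 1/(-11 - 566857) = 1/(-566868) = -1/566868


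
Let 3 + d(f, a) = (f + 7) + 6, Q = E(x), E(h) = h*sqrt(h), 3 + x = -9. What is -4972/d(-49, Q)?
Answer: 4972/39 ≈ 127.49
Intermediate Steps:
x = -12 (x = -3 - 9 = -12)
E(h) = h**(3/2)
Q = -24*I*sqrt(3) (Q = (-12)**(3/2) = -24*I*sqrt(3) ≈ -41.569*I)
d(f, a) = 10 + f (d(f, a) = -3 + ((f + 7) + 6) = -3 + ((7 + f) + 6) = -3 + (13 + f) = 10 + f)
-4972/d(-49, Q) = -4972/(10 - 49) = -4972/(-39) = -4972*(-1/39) = 4972/39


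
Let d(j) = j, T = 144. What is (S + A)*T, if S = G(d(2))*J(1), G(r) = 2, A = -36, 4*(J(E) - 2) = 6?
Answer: -4176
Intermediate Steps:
J(E) = 7/2 (J(E) = 2 + (¼)*6 = 2 + 3/2 = 7/2)
S = 7 (S = 2*(7/2) = 7)
(S + A)*T = (7 - 36)*144 = -29*144 = -4176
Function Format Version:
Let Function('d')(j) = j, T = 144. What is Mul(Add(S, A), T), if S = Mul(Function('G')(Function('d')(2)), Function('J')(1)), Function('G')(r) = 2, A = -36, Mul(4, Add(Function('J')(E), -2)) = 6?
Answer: -4176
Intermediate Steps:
Function('J')(E) = Rational(7, 2) (Function('J')(E) = Add(2, Mul(Rational(1, 4), 6)) = Add(2, Rational(3, 2)) = Rational(7, 2))
S = 7 (S = Mul(2, Rational(7, 2)) = 7)
Mul(Add(S, A), T) = Mul(Add(7, -36), 144) = Mul(-29, 144) = -4176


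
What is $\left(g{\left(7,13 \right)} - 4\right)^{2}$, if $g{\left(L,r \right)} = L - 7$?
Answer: $16$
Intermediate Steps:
$g{\left(L,r \right)} = -7 + L$ ($g{\left(L,r \right)} = L - 7 = -7 + L$)
$\left(g{\left(7,13 \right)} - 4\right)^{2} = \left(\left(-7 + 7\right) - 4\right)^{2} = \left(0 - 4\right)^{2} = \left(-4\right)^{2} = 16$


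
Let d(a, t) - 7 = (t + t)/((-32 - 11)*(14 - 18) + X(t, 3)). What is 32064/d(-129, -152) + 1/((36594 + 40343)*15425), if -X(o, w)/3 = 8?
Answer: 469308683345661/72391946725 ≈ 6482.9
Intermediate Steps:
X(o, w) = -24 (X(o, w) = -3*8 = -24)
d(a, t) = 7 + t/74 (d(a, t) = 7 + (t + t)/((-32 - 11)*(14 - 18) - 24) = 7 + (2*t)/(-43*(-4) - 24) = 7 + (2*t)/(172 - 24) = 7 + (2*t)/148 = 7 + (2*t)*(1/148) = 7 + t/74)
32064/d(-129, -152) + 1/((36594 + 40343)*15425) = 32064/(7 + (1/74)*(-152)) + 1/((36594 + 40343)*15425) = 32064/(7 - 76/37) + (1/15425)/76937 = 32064/(183/37) + (1/76937)*(1/15425) = 32064*(37/183) + 1/1186753225 = 395456/61 + 1/1186753225 = 469308683345661/72391946725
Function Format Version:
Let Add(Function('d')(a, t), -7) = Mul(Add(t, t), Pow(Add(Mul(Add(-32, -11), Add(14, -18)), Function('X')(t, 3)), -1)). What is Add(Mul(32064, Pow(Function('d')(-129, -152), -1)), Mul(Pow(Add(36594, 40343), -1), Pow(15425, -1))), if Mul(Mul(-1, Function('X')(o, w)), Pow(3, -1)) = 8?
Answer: Rational(469308683345661, 72391946725) ≈ 6482.9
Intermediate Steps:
Function('X')(o, w) = -24 (Function('X')(o, w) = Mul(-3, 8) = -24)
Function('d')(a, t) = Add(7, Mul(Rational(1, 74), t)) (Function('d')(a, t) = Add(7, Mul(Add(t, t), Pow(Add(Mul(Add(-32, -11), Add(14, -18)), -24), -1))) = Add(7, Mul(Mul(2, t), Pow(Add(Mul(-43, -4), -24), -1))) = Add(7, Mul(Mul(2, t), Pow(Add(172, -24), -1))) = Add(7, Mul(Mul(2, t), Pow(148, -1))) = Add(7, Mul(Mul(2, t), Rational(1, 148))) = Add(7, Mul(Rational(1, 74), t)))
Add(Mul(32064, Pow(Function('d')(-129, -152), -1)), Mul(Pow(Add(36594, 40343), -1), Pow(15425, -1))) = Add(Mul(32064, Pow(Add(7, Mul(Rational(1, 74), -152)), -1)), Mul(Pow(Add(36594, 40343), -1), Pow(15425, -1))) = Add(Mul(32064, Pow(Add(7, Rational(-76, 37)), -1)), Mul(Pow(76937, -1), Rational(1, 15425))) = Add(Mul(32064, Pow(Rational(183, 37), -1)), Mul(Rational(1, 76937), Rational(1, 15425))) = Add(Mul(32064, Rational(37, 183)), Rational(1, 1186753225)) = Add(Rational(395456, 61), Rational(1, 1186753225)) = Rational(469308683345661, 72391946725)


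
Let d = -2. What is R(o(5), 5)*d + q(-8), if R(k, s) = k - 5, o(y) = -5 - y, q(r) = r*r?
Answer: 94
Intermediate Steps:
q(r) = r**2
R(k, s) = -5 + k
R(o(5), 5)*d + q(-8) = (-5 + (-5 - 1*5))*(-2) + (-8)**2 = (-5 + (-5 - 5))*(-2) + 64 = (-5 - 10)*(-2) + 64 = -15*(-2) + 64 = 30 + 64 = 94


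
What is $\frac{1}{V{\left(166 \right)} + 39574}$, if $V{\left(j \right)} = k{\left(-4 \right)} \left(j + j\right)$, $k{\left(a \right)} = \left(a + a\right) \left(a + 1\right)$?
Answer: $\frac{1}{47542} \approx 2.1034 \cdot 10^{-5}$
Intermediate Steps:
$k{\left(a \right)} = 2 a \left(1 + a\right)$
$V{\left(j \right)} = 48 j$ ($V{\left(j \right)} = 2 \left(-4\right) \left(1 - 4\right) \left(j + j\right) = 2 \left(-4\right) \left(-3\right) 2 j = 24 \cdot 2 j = 48 j$)
$\frac{1}{V{\left(166 \right)} + 39574} = \frac{1}{48 \cdot 166 + 39574} = \frac{1}{7968 + 39574} = \frac{1}{47542}$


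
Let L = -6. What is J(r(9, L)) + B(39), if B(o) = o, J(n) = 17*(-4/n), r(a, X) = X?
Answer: 151/3 ≈ 50.333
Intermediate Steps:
J(n) = -68/n
J(r(9, L)) + B(39) = -68/(-6) + 39 = -68*(-1/6) + 39 = 34/3 + 39 = 151/3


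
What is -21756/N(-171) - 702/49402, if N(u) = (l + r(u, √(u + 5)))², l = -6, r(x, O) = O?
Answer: 3*(-89558221*I - 702*√166)/(24701*(-65*I + 6*√166)) ≈ 69.3 - 82.435*I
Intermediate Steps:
N(u) = (-6 + √(5 + u))² (N(u) = (-6 + √(u + 5))² = (-6 + √(5 + u))²)
-21756/N(-171) - 702/49402 = -21756/(-6 + √(5 - 171))² - 702/49402 = -21756/(-6 + √(-166))² - 702*1/49402 = -21756/(-6 + I*√166)² - 351/24701 = -351/24701 - 21756/(-6 + I*√166)²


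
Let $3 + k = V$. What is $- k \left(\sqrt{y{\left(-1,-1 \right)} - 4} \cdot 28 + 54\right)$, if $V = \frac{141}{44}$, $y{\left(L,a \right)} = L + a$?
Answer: $- \frac{243}{22} - \frac{63 i \sqrt{6}}{11} \approx -11.045 - 14.029 i$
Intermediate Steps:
$V = \frac{141}{44}$ ($V = 141 \cdot \frac{1}{44} = \frac{141}{44} \approx 3.2045$)
$k = \frac{9}{44}$ ($k = -3 + \frac{141}{44} = \frac{9}{44} \approx 0.20455$)
$- k \left(\sqrt{y{\left(-1,-1 \right)} - 4} \cdot 28 + 54\right) = - \frac{9 \left(\sqrt{\left(-1 - 1\right) - 4} \cdot 28 + 54\right)}{44} = - \frac{9 \left(\sqrt{-2 - 4} \cdot 28 + 54\right)}{44} = - \frac{9 \left(\sqrt{-6} \cdot 28 + 54\right)}{44} = - \frac{9 \left(i \sqrt{6} \cdot 28 + 54\right)}{44} = - \frac{9 \left(28 i \sqrt{6} + 54\right)}{44} = - \frac{9 \left(54 + 28 i \sqrt{6}\right)}{44} = - (\frac{243}{22} + \frac{63 i \sqrt{6}}{11}) = - \frac{243}{22} - \frac{63 i \sqrt{6}}{11}$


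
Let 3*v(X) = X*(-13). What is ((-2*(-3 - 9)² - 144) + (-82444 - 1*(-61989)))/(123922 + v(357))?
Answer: -20887/122375 ≈ -0.17068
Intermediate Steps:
v(X) = -13*X/3 (v(X) = (X*(-13))/3 = (-13*X)/3 = -13*X/3)
((-2*(-3 - 9)² - 144) + (-82444 - 1*(-61989)))/(123922 + v(357)) = ((-2*(-3 - 9)² - 144) + (-82444 - 1*(-61989)))/(123922 - 13/3*357) = ((-2*(-12)² - 144) + (-82444 + 61989))/(123922 - 1547) = ((-2*144 - 144) - 20455)/122375 = ((-288 - 144) - 20455)*(1/122375) = (-432 - 20455)*(1/122375) = -20887*1/122375 = -20887/122375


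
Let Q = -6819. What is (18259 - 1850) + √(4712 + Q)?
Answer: 16409 + 7*I*√43 ≈ 16409.0 + 45.902*I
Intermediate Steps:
(18259 - 1850) + √(4712 + Q) = (18259 - 1850) + √(4712 - 6819) = 16409 + √(-2107) = 16409 + 7*I*√43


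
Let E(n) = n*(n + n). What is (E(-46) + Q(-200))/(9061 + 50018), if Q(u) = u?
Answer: 1344/19693 ≈ 0.068248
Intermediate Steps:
E(n) = 2*n² (E(n) = n*(2*n) = 2*n²)
(E(-46) + Q(-200))/(9061 + 50018) = (2*(-46)² - 200)/(9061 + 50018) = (2*2116 - 200)/59079 = (4232 - 200)*(1/59079) = 4032*(1/59079) = 1344/19693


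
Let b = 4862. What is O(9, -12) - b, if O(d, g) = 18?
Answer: -4844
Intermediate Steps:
O(9, -12) - b = 18 - 1*4862 = 18 - 4862 = -4844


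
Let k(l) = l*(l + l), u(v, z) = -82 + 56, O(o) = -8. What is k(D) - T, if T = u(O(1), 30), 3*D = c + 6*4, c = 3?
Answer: 188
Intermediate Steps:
D = 9 (D = (3 + 6*4)/3 = (3 + 24)/3 = (⅓)*27 = 9)
u(v, z) = -26
T = -26
k(l) = 2*l² (k(l) = l*(2*l) = 2*l²)
k(D) - T = 2*9² - 1*(-26) = 2*81 + 26 = 162 + 26 = 188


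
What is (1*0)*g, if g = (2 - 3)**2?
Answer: 0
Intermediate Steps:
g = 1 (g = (-1)**2 = 1)
(1*0)*g = (1*0)*1 = 0*1 = 0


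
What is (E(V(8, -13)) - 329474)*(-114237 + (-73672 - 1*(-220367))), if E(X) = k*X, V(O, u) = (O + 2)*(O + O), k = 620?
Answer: -7474233492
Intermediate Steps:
V(O, u) = 2*O*(2 + O) (V(O, u) = (2 + O)*(2*O) = 2*O*(2 + O))
E(X) = 620*X
(E(V(8, -13)) - 329474)*(-114237 + (-73672 - 1*(-220367))) = (620*(2*8*(2 + 8)) - 329474)*(-114237 + (-73672 - 1*(-220367))) = (620*(2*8*10) - 329474)*(-114237 + (-73672 + 220367)) = (620*160 - 329474)*(-114237 + 146695) = (99200 - 329474)*32458 = -230274*32458 = -7474233492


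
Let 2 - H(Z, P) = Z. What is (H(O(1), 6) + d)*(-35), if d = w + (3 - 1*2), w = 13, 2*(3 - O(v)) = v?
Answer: -945/2 ≈ -472.50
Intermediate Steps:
O(v) = 3 - v/2
H(Z, P) = 2 - Z
d = 14 (d = 13 + (3 - 1*2) = 13 + (3 - 2) = 13 + 1 = 14)
(H(O(1), 6) + d)*(-35) = ((2 - (3 - ½*1)) + 14)*(-35) = ((2 - (3 - ½)) + 14)*(-35) = ((2 - 1*5/2) + 14)*(-35) = ((2 - 5/2) + 14)*(-35) = (-½ + 14)*(-35) = (27/2)*(-35) = -945/2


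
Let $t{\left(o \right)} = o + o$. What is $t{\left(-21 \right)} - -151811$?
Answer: $151769$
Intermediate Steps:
$t{\left(o \right)} = 2 o$
$t{\left(-21 \right)} - -151811 = 2 \left(-21\right) - -151811 = -42 + 151811 = 151769$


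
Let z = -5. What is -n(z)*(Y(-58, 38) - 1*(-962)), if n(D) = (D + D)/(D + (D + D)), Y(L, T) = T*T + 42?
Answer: -1632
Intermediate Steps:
Y(L, T) = 42 + T² (Y(L, T) = T² + 42 = 42 + T²)
n(D) = ⅔ (n(D) = (2*D)/(D + 2*D) = (2*D)/((3*D)) = (2*D)*(1/(3*D)) = ⅔)
-n(z)*(Y(-58, 38) - 1*(-962)) = -2*((42 + 38²) - 1*(-962))/3 = -2*((42 + 1444) + 962)/3 = -2*(1486 + 962)/3 = -2*2448/3 = -1*1632 = -1632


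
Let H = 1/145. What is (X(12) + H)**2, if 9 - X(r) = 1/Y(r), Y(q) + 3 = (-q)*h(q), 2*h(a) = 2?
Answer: 15578809/189225 ≈ 82.330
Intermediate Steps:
H = 1/145 ≈ 0.0068966
h(a) = 1 (h(a) = (1/2)*2 = 1)
Y(q) = -3 - q (Y(q) = -3 - q*1 = -3 - q)
X(r) = 9 - 1/(-3 - r)
(X(12) + H)**2 = ((28 + 9*12)/(3 + 12) + 1/145)**2 = ((28 + 108)/15 + 1/145)**2 = ((1/15)*136 + 1/145)**2 = (136/15 + 1/145)**2 = (3947/435)**2 = 15578809/189225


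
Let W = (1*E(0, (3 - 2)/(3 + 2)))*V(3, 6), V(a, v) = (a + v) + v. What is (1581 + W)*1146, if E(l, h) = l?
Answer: 1811826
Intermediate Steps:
V(a, v) = a + 2*v
W = 0 (W = (1*0)*(3 + 2*6) = 0*(3 + 12) = 0*15 = 0)
(1581 + W)*1146 = (1581 + 0)*1146 = 1581*1146 = 1811826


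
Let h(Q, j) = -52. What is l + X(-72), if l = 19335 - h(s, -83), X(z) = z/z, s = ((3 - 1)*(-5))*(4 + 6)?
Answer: 19388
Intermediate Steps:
s = -100 (s = (2*(-5))*10 = -10*10 = -100)
X(z) = 1
l = 19387 (l = 19335 - 1*(-52) = 19335 + 52 = 19387)
l + X(-72) = 19387 + 1 = 19388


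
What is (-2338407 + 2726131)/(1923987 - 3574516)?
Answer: -387724/1650529 ≈ -0.23491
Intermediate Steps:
(-2338407 + 2726131)/(1923987 - 3574516) = 387724/(-1650529) = 387724*(-1/1650529) = -387724/1650529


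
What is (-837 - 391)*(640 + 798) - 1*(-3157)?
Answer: -1762707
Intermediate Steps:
(-837 - 391)*(640 + 798) - 1*(-3157) = -1228*1438 + 3157 = -1765864 + 3157 = -1762707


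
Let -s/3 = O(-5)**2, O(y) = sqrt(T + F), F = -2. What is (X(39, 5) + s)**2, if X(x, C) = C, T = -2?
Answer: 289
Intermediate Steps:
O(y) = 2*I (O(y) = sqrt(-2 - 2) = sqrt(-4) = 2*I)
s = 12 (s = -3*(2*I)**2 = -3*(-4) = 12)
(X(39, 5) + s)**2 = (5 + 12)**2 = 17**2 = 289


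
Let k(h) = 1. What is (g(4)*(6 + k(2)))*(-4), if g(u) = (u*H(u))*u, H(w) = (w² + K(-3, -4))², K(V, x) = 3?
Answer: -161728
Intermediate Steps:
H(w) = (3 + w²)² (H(w) = (w² + 3)² = (3 + w²)²)
g(u) = u²*(3 + u²)² (g(u) = (u*(3 + u²)²)*u = u²*(3 + u²)²)
(g(4)*(6 + k(2)))*(-4) = ((4²*(3 + 4²)²)*(6 + 1))*(-4) = ((16*(3 + 16)²)*7)*(-4) = ((16*19²)*7)*(-4) = ((16*361)*7)*(-4) = (5776*7)*(-4) = 40432*(-4) = -161728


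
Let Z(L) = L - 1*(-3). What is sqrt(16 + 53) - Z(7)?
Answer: -10 + sqrt(69) ≈ -1.6934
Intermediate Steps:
Z(L) = 3 + L (Z(L) = L + 3 = 3 + L)
sqrt(16 + 53) - Z(7) = sqrt(16 + 53) - (3 + 7) = sqrt(69) - 1*10 = sqrt(69) - 10 = -10 + sqrt(69)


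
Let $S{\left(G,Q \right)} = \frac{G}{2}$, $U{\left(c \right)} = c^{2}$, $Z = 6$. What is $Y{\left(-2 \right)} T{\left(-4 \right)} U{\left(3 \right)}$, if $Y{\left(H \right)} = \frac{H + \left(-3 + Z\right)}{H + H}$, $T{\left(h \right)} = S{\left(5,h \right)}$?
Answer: $- \frac{45}{8} \approx -5.625$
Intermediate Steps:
$S{\left(G,Q \right)} = \frac{G}{2}$ ($S{\left(G,Q \right)} = G \frac{1}{2} = \frac{G}{2}$)
$T{\left(h \right)} = \frac{5}{2}$ ($T{\left(h \right)} = \frac{1}{2} \cdot 5 = \frac{5}{2}$)
$Y{\left(H \right)} = \frac{3 + H}{2 H}$ ($Y{\left(H \right)} = \frac{H + \left(-3 + 6\right)}{H + H} = \frac{H + 3}{2 H} = \left(3 + H\right) \frac{1}{2 H} = \frac{3 + H}{2 H}$)
$Y{\left(-2 \right)} T{\left(-4 \right)} U{\left(3 \right)} = \frac{3 - 2}{2 \left(-2\right)} \frac{5}{2} \cdot 3^{2} = \frac{1}{2} \left(- \frac{1}{2}\right) 1 \cdot \frac{5}{2} \cdot 9 = \left(- \frac{1}{4}\right) \frac{5}{2} \cdot 9 = \left(- \frac{5}{8}\right) 9 = - \frac{45}{8}$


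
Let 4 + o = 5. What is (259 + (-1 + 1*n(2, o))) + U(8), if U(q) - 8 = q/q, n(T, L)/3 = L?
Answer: 270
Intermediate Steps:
o = 1 (o = -4 + 5 = 1)
n(T, L) = 3*L
U(q) = 9 (U(q) = 8 + q/q = 8 + 1 = 9)
(259 + (-1 + 1*n(2, o))) + U(8) = (259 + (-1 + 1*(3*1))) + 9 = (259 + (-1 + 1*3)) + 9 = (259 + (-1 + 3)) + 9 = (259 + 2) + 9 = 261 + 9 = 270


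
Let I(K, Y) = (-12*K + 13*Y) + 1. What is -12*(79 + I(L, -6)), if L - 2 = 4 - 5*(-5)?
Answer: 4440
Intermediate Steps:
L = 31 (L = 2 + (4 - 5*(-5)) = 2 + (4 + 25) = 2 + 29 = 31)
I(K, Y) = 1 - 12*K + 13*Y
-12*(79 + I(L, -6)) = -12*(79 + (1 - 12*31 + 13*(-6))) = -12*(79 + (1 - 372 - 78)) = -12*(79 - 449) = -12*(-370) = 4440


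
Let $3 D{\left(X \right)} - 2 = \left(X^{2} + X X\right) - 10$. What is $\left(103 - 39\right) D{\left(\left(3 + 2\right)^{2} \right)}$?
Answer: $26496$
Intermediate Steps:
$D{\left(X \right)} = - \frac{8}{3} + \frac{2 X^{2}}{3}$ ($D{\left(X \right)} = \frac{2}{3} + \frac{\left(X^{2} + X X\right) - 10}{3} = \frac{2}{3} + \frac{\left(X^{2} + X^{2}\right) - 10}{3} = \frac{2}{3} + \frac{2 X^{2} - 10}{3} = \frac{2}{3} + \frac{-10 + 2 X^{2}}{3} = \frac{2}{3} + \left(- \frac{10}{3} + \frac{2 X^{2}}{3}\right) = - \frac{8}{3} + \frac{2 X^{2}}{3}$)
$\left(103 - 39\right) D{\left(\left(3 + 2\right)^{2} \right)} = \left(103 - 39\right) \left(- \frac{8}{3} + \frac{2 \left(\left(3 + 2\right)^{2}\right)^{2}}{3}\right) = 64 \left(- \frac{8}{3} + \frac{2 \left(5^{2}\right)^{2}}{3}\right) = 64 \left(- \frac{8}{3} + \frac{2 \cdot 25^{2}}{3}\right) = 64 \left(- \frac{8}{3} + \frac{2}{3} \cdot 625\right) = 64 \left(- \frac{8}{3} + \frac{1250}{3}\right) = 64 \cdot 414 = 26496$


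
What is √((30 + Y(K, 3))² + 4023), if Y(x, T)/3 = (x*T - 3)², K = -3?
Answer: 3*√24163 ≈ 466.33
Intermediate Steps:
Y(x, T) = 3*(-3 + T*x)² (Y(x, T) = 3*(x*T - 3)² = 3*(T*x - 3)² = 3*(-3 + T*x)²)
√((30 + Y(K, 3))² + 4023) = √((30 + 3*(-3 + 3*(-3))²)² + 4023) = √((30 + 3*(-3 - 9)²)² + 4023) = √((30 + 3*(-12)²)² + 4023) = √((30 + 3*144)² + 4023) = √((30 + 432)² + 4023) = √(462² + 4023) = √(213444 + 4023) = √217467 = 3*√24163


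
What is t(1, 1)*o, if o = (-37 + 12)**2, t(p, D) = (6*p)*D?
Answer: 3750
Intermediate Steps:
t(p, D) = 6*D*p
o = 625 (o = (-25)**2 = 625)
t(1, 1)*o = (6*1*1)*625 = 6*625 = 3750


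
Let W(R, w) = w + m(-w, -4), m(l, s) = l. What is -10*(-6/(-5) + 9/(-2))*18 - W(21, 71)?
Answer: 594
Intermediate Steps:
W(R, w) = 0 (W(R, w) = w - w = 0)
-10*(-6/(-5) + 9/(-2))*18 - W(21, 71) = -10*(-6/(-5) + 9/(-2))*18 - 1*0 = -10*(-6*(-⅕) + 9*(-½))*18 + 0 = -10*(6/5 - 9/2)*18 + 0 = -10*(-33/10)*18 + 0 = 33*18 + 0 = 594 + 0 = 594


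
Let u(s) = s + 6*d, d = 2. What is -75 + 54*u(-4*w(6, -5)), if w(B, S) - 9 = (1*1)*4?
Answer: -2235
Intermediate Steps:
w(B, S) = 13 (w(B, S) = 9 + (1*1)*4 = 9 + 1*4 = 9 + 4 = 13)
u(s) = 12 + s (u(s) = s + 6*2 = s + 12 = 12 + s)
-75 + 54*u(-4*w(6, -5)) = -75 + 54*(12 - 4*13) = -75 + 54*(12 - 52) = -75 + 54*(-40) = -75 - 2160 = -2235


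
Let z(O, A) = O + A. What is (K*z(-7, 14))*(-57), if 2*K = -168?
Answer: 33516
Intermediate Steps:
K = -84 (K = (½)*(-168) = -84)
z(O, A) = A + O
(K*z(-7, 14))*(-57) = -84*(14 - 7)*(-57) = -84*7*(-57) = -588*(-57) = 33516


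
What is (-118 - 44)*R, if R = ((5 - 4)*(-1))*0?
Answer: 0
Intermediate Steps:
R = 0 (R = (1*(-1))*0 = -1*0 = 0)
(-118 - 44)*R = (-118 - 44)*0 = -162*0 = 0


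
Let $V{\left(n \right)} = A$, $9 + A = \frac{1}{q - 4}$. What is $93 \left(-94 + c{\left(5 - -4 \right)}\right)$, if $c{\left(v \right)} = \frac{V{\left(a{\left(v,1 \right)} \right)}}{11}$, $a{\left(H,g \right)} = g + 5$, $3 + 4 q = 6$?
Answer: $- \frac{114669}{13} \approx -8820.7$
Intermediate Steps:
$q = \frac{3}{4}$ ($q = - \frac{3}{4} + \frac{1}{4} \cdot 6 = - \frac{3}{4} + \frac{3}{2} = \frac{3}{4} \approx 0.75$)
$a{\left(H,g \right)} = 5 + g$
$A = - \frac{121}{13}$ ($A = -9 + \frac{1}{\frac{3}{4} - 4} = -9 + \frac{1}{- \frac{13}{4}} = -9 - \frac{4}{13} = - \frac{121}{13} \approx -9.3077$)
$V{\left(n \right)} = - \frac{121}{13}$
$c{\left(v \right)} = - \frac{11}{13}$ ($c{\left(v \right)} = - \frac{121}{13 \cdot 11} = \left(- \frac{121}{13}\right) \frac{1}{11} = - \frac{11}{13}$)
$93 \left(-94 + c{\left(5 - -4 \right)}\right) = 93 \left(-94 - \frac{11}{13}\right) = 93 \left(- \frac{1233}{13}\right) = - \frac{114669}{13}$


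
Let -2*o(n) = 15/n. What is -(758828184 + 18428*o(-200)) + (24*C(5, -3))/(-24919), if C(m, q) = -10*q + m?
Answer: -378185134764219/498380 ≈ -7.5883e+8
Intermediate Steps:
C(m, q) = m - 10*q
o(n) = -15/(2*n)
-(758828184 + 18428*o(-200)) + (24*C(5, -3))/(-24919) = -18428/(1/(-15/2/(-200) + 41178)) + (24*(5 - 10*(-3)))/(-24919) = -18428/(1/(-15/2*(-1/200) + 41178)) + (24*(5 + 30))*(-1/24919) = -18428/(1/(3/80 + 41178)) + (24*35)*(-1/24919) = -18428/(1/(3294243/80)) + 840*(-1/24919) = -18428/80/3294243 - 840/24919 = -18428*3294243/80 - 840/24919 = -15176577501/20 - 840/24919 = -378185134764219/498380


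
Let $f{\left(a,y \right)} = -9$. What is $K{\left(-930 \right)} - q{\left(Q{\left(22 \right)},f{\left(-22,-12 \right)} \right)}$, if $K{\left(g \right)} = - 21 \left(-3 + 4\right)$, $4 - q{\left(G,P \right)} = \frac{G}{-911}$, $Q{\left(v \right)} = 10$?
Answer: $- \frac{22785}{911} \approx -25.011$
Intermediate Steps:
$q{\left(G,P \right)} = 4 + \frac{G}{911}$ ($q{\left(G,P \right)} = 4 - \frac{G}{-911} = 4 - G \left(- \frac{1}{911}\right) = 4 - - \frac{G}{911} = 4 + \frac{G}{911}$)
$K{\left(g \right)} = -21$ ($K{\left(g \right)} = \left(-21\right) 1 = -21$)
$K{\left(-930 \right)} - q{\left(Q{\left(22 \right)},f{\left(-22,-12 \right)} \right)} = -21 - \left(4 + \frac{1}{911} \cdot 10\right) = -21 - \left(4 + \frac{10}{911}\right) = -21 - \frac{3654}{911} = - \frac{22785}{911}$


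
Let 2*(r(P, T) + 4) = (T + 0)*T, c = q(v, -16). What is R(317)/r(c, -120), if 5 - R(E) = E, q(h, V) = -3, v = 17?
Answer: -78/1799 ≈ -0.043357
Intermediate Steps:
R(E) = 5 - E
c = -3
r(P, T) = -4 + T²/2 (r(P, T) = -4 + ((T + 0)*T)/2 = -4 + (T*T)/2 = -4 + T²/2)
R(317)/r(c, -120) = (5 - 1*317)/(-4 + (½)*(-120)²) = (5 - 317)/(-4 + (½)*14400) = -312/(-4 + 7200) = -312/7196 = -312*1/7196 = -78/1799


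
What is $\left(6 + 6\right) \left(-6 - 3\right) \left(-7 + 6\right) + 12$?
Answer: $120$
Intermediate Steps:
$\left(6 + 6\right) \left(-6 - 3\right) \left(-7 + 6\right) + 12 = 12 \left(\left(-9\right) \left(-1\right)\right) + 12 = 12 \cdot 9 + 12 = 108 + 12 = 120$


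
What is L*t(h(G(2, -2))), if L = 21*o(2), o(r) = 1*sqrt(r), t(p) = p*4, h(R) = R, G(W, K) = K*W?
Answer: -336*sqrt(2) ≈ -475.18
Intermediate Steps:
t(p) = 4*p
o(r) = sqrt(r)
L = 21*sqrt(2) ≈ 29.698
L*t(h(G(2, -2))) = (21*sqrt(2))*(4*(-2*2)) = (21*sqrt(2))*(4*(-4)) = (21*sqrt(2))*(-16) = -336*sqrt(2)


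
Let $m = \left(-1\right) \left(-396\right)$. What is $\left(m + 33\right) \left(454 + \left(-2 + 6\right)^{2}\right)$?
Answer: $201630$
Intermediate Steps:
$m = 396$
$\left(m + 33\right) \left(454 + \left(-2 + 6\right)^{2}\right) = \left(396 + 33\right) \left(454 + \left(-2 + 6\right)^{2}\right) = 429 \left(454 + 4^{2}\right) = 429 \left(454 + 16\right) = 429 \cdot 470 = 201630$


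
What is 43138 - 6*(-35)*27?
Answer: 48808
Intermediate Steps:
43138 - 6*(-35)*27 = 43138 - (-210)*27 = 43138 - 1*(-5670) = 43138 + 5670 = 48808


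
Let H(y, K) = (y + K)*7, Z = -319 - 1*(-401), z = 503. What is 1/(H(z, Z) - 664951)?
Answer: -1/660856 ≈ -1.5132e-6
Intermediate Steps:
Z = 82 (Z = -319 + 401 = 82)
H(y, K) = 7*K + 7*y (H(y, K) = (K + y)*7 = 7*K + 7*y)
1/(H(z, Z) - 664951) = 1/((7*82 + 7*503) - 664951) = 1/((574 + 3521) - 664951) = 1/(4095 - 664951) = 1/(-660856) = -1/660856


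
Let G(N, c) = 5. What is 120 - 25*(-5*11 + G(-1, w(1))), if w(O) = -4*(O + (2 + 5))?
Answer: 1370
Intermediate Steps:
w(O) = -28 - 4*O (w(O) = -4*(O + 7) = -4*(7 + O) = -28 - 4*O)
120 - 25*(-5*11 + G(-1, w(1))) = 120 - 25*(-5*11 + 5) = 120 - 25*(-55 + 5) = 120 - 25*(-50) = 120 + 1250 = 1370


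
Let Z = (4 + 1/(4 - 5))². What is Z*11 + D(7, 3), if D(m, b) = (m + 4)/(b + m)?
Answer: 1001/10 ≈ 100.10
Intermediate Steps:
Z = 9 (Z = (4 + 1/(-1))² = (4 - 1)² = 3² = 9)
D(m, b) = (4 + m)/(b + m)
Z*11 + D(7, 3) = 9*11 + (4 + 7)/(3 + 7) = 99 + 11/10 = 1001/10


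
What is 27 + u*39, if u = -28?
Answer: -1065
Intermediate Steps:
27 + u*39 = 27 - 28*39 = 27 - 1092 = -1065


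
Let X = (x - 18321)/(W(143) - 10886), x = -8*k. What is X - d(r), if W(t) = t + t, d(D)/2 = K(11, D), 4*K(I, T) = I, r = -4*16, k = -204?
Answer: -41611/10600 ≈ -3.9256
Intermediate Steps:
r = -64
K(I, T) = I/4
x = 1632 (x = -8*(-204) = 1632)
d(D) = 11/2 (d(D) = 2*((1/4)*11) = 2*(11/4) = 11/2)
W(t) = 2*t
X = 16689/10600 (X = (1632 - 18321)/(2*143 - 10886) = -16689/(286 - 10886) = -16689/(-10600) = -16689*(-1/10600) = 16689/10600 ≈ 1.5744)
X - d(r) = 16689/10600 - 1*11/2 = 16689/10600 - 11/2 = -41611/10600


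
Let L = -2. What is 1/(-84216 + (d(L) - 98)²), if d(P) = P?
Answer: -1/74216 ≈ -1.3474e-5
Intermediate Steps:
1/(-84216 + (d(L) - 98)²) = 1/(-84216 + (-2 - 98)²) = 1/(-84216 + (-100)²) = 1/(-84216 + 10000) = 1/(-74216) = -1/74216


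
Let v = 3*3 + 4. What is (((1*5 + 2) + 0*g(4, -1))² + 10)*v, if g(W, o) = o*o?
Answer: 767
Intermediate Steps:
g(W, o) = o²
v = 13 (v = 9 + 4 = 13)
(((1*5 + 2) + 0*g(4, -1))² + 10)*v = (((1*5 + 2) + 0*(-1)²)² + 10)*13 = (((5 + 2) + 0*1)² + 10)*13 = ((7 + 0)² + 10)*13 = (7² + 10)*13 = (49 + 10)*13 = 59*13 = 767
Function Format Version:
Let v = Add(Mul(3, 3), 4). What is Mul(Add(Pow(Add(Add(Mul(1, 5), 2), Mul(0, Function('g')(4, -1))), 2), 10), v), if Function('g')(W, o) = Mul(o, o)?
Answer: 767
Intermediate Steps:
Function('g')(W, o) = Pow(o, 2)
v = 13 (v = Add(9, 4) = 13)
Mul(Add(Pow(Add(Add(Mul(1, 5), 2), Mul(0, Function('g')(4, -1))), 2), 10), v) = Mul(Add(Pow(Add(Add(Mul(1, 5), 2), Mul(0, Pow(-1, 2))), 2), 10), 13) = Mul(Add(Pow(Add(Add(5, 2), Mul(0, 1)), 2), 10), 13) = Mul(Add(Pow(Add(7, 0), 2), 10), 13) = Mul(Add(Pow(7, 2), 10), 13) = Mul(Add(49, 10), 13) = Mul(59, 13) = 767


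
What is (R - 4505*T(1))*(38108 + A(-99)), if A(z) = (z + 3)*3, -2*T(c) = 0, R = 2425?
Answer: 91713500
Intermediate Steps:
T(c) = 0 (T(c) = -½*0 = 0)
A(z) = 9 + 3*z (A(z) = (3 + z)*3 = 9 + 3*z)
(R - 4505*T(1))*(38108 + A(-99)) = (2425 - 4505*0)*(38108 + (9 + 3*(-99))) = (2425 + 0)*(38108 + (9 - 297)) = 2425*(38108 - 288) = 2425*37820 = 91713500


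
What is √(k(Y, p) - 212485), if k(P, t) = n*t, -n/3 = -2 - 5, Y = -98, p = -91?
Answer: 2*I*√53599 ≈ 463.03*I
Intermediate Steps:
n = 21 (n = -3*(-2 - 5) = -3*(-7) = 21)
k(P, t) = 21*t
√(k(Y, p) - 212485) = √(21*(-91) - 212485) = √(-1911 - 212485) = √(-214396) = 2*I*√53599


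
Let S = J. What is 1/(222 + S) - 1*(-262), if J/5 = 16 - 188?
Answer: 167155/638 ≈ 262.00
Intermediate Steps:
J = -860 (J = 5*(16 - 188) = 5*(-172) = -860)
S = -860
1/(222 + S) - 1*(-262) = 1/(222 - 860) - 1*(-262) = 1/(-638) + 262 = -1/638 + 262 = 167155/638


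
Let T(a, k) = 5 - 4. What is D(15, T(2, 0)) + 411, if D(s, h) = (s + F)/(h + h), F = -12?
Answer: 825/2 ≈ 412.50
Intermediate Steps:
T(a, k) = 1
D(s, h) = (-12 + s)/(2*h) (D(s, h) = (s - 12)/(h + h) = (-12 + s)/((2*h)) = (-12 + s)*(1/(2*h)) = (-12 + s)/(2*h))
D(15, T(2, 0)) + 411 = (½)*(-12 + 15)/1 + 411 = (½)*1*3 + 411 = 3/2 + 411 = 825/2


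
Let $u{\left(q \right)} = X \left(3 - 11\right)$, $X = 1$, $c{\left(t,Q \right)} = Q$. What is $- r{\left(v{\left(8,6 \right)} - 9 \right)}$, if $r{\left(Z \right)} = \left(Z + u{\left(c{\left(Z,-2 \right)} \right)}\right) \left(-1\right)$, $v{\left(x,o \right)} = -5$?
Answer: $-22$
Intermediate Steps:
$u{\left(q \right)} = -8$ ($u{\left(q \right)} = 1 \left(3 - 11\right) = 1 \left(-8\right) = -8$)
$r{\left(Z \right)} = 8 - Z$ ($r{\left(Z \right)} = \left(Z - 8\right) \left(-1\right) = \left(-8 + Z\right) \left(-1\right) = 8 - Z$)
$- r{\left(v{\left(8,6 \right)} - 9 \right)} = - (8 - \left(-5 - 9\right)) = - (8 - -14) = - (8 + 14) = \left(-1\right) 22 = -22$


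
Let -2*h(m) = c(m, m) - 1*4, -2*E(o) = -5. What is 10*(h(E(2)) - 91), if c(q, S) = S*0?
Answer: -890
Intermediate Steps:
c(q, S) = 0
E(o) = 5/2 (E(o) = -½*(-5) = 5/2)
h(m) = 2 (h(m) = -(0 - 1*4)/2 = -(0 - 4)/2 = -½*(-4) = 2)
10*(h(E(2)) - 91) = 10*(2 - 91) = 10*(-89) = -890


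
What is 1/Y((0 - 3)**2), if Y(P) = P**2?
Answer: 1/81 ≈ 0.012346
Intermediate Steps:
1/Y((0 - 3)**2) = 1/(((0 - 3)**2)**2) = 1/(((-3)**2)**2) = 1/(9**2) = 1/81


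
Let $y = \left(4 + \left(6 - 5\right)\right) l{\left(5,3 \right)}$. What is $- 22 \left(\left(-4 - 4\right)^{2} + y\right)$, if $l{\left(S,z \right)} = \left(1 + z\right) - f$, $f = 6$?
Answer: $-1188$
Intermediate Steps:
$l{\left(S,z \right)} = -5 + z$ ($l{\left(S,z \right)} = \left(1 + z\right) - 6 = -5 + z$)
$y = -10$ ($y = \left(4 + \left(6 - 5\right)\right) \left(-5 + 3\right) = \left(4 + \left(6 - 5\right)\right) \left(-2\right) = \left(4 + 1\right) \left(-2\right) = 5 \left(-2\right) = -10$)
$- 22 \left(\left(-4 - 4\right)^{2} + y\right) = - 22 \left(\left(-4 - 4\right)^{2} - 10\right) = - 22 \left(\left(-8\right)^{2} - 10\right) = - 22 \left(64 - 10\right) = \left(-22\right) 54 = -1188$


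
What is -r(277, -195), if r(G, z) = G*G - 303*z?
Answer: -135814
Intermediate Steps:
r(G, z) = G² - 303*z
-r(277, -195) = -(277² - 303*(-195)) = -(76729 + 59085) = -1*135814 = -135814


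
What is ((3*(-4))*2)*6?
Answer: -144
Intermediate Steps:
((3*(-4))*2)*6 = -12*2*6 = -24*6 = -144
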